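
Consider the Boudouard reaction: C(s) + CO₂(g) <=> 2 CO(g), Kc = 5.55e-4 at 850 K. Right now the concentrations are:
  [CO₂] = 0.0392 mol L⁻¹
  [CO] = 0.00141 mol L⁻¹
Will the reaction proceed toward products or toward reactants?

(C is a pure solid — omitted from Qc.)
Qc = [CO]² / [CO₂] = (0.00141)² / (0.0392) = 5.07e-5
Qc = 5.07e-5 < Kc = 5.55e-4, so the forward reaction proceeds.

to the right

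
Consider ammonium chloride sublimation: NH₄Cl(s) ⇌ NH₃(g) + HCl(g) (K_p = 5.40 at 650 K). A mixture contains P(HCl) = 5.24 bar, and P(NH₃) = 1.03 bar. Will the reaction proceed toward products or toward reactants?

at equilibrium

(NH₄Cl is a pure solid — omitted from Q_p.)
Q_p = P(NH₃)·P(HCl) = (1.03)·(5.24) = 5.40
Q_p = 5.40 = K_p, so the system is already at equilibrium.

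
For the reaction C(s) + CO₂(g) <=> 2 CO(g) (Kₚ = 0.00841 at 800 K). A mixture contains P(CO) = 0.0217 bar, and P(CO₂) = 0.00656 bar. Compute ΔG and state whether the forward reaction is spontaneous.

(C is a pure solid — omitted from Qₚ.)
Qₚ = P(CO)² / P(CO₂) = (0.0217)² / (0.00656) = 0.0718
ΔG = RT ln(Qₚ/Kₚ) = (8.314 J mol⁻¹ K⁻¹)(800 K) × ln(0.0718/0.00841)
   = (6.651 kJ/mol)(2.144) = 14.3 kJ/mol
ΔG > 0, so the forward reaction is non-spontaneous (proceeds in reverse).

ΔG = 14.3 kJ/mol; the forward reaction is non-spontaneous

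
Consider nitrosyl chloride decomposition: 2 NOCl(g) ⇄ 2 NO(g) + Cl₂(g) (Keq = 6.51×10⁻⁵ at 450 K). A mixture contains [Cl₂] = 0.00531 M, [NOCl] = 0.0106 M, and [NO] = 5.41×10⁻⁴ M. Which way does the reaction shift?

Q = [NO]²·[Cl₂] / [NOCl]² = (5.41×10⁻⁴)²·(0.00531) / (0.0106)² = 1.38×10⁻⁵
Q = 1.38×10⁻⁵ < Keq = 6.51×10⁻⁵, so the forward reaction proceeds.

forward (toward products)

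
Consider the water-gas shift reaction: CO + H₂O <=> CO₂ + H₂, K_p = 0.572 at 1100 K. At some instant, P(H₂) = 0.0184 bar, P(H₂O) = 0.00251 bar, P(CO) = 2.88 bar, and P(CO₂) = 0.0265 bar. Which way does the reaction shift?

Q_p = P(CO₂)·P(H₂) / (P(CO)·P(H₂O)) = (0.0265)·(0.0184) / ((2.88)·(0.00251)) = 0.0675
Q_p = 0.0675 < K_p = 0.572, so the forward reaction proceeds.

forward (toward products)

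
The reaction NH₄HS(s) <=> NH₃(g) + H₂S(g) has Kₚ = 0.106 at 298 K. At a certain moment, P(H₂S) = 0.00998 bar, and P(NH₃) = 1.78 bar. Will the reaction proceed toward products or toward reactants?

toward products

(NH₄HS is a pure solid — omitted from Qₚ.)
Qₚ = P(NH₃)·P(H₂S) = (1.78)·(0.00998) = 0.0178
Qₚ = 0.0178 < Kₚ = 0.106, so the forward reaction proceeds.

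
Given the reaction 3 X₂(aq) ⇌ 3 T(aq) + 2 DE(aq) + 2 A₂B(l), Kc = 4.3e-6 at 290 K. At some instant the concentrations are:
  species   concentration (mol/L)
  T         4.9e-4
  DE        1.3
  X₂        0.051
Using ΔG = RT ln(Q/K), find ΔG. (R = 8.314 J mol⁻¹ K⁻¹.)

ΔG = -2.54 kJ/mol

(A₂B is a pure liquid — omitted from Qc.)
Qc = [T]³·[DE]² / [X₂]³ = (4.9e-4)³·(1.3)² / (0.051)³ = 1.50e-6
ΔG = RT ln(Qc/Kc) = (8.314 J mol⁻¹ K⁻¹)(290 K) × ln(1.50e-6/4.3e-6)
   = (2.411 kJ/mol)(-1.053) = -2.54 kJ/mol
ΔG < 0, so the forward reaction is spontaneous (proceeds forward).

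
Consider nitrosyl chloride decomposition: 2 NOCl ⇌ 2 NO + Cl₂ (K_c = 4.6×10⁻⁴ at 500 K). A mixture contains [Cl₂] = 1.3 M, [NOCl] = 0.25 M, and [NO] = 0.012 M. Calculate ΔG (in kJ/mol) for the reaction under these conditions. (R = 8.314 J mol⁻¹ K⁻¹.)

ΔG = 7.79 kJ/mol

Q_c = [NO]²·[Cl₂] / [NOCl]² = (0.012)²·(1.3) / (0.25)² = 0.00300
ΔG = RT ln(Q_c/K_c) = (8.314 J mol⁻¹ K⁻¹)(500 K) × ln(0.00300/4.6×10⁻⁴)
   = (4.157 kJ/mol)(1.875) = 7.79 kJ/mol
ΔG > 0, so the forward reaction is non-spontaneous (proceeds in reverse).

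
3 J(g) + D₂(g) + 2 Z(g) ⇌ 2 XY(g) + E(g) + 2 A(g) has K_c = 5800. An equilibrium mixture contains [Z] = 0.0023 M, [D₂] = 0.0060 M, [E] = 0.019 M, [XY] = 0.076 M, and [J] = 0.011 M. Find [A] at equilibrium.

[A] = 0.0015 M

At equilibrium, K_c = [XY]²·[E]·[A]² / ([J]³·[D₂]·[Z]²) = 5800.
(0.076)²·(0.019)·([A])² / ((0.011)³·(0.0060)·(0.0023)²) = 5800
[A]² = 2.23e-6 ⇒ [A] = 0.0015 M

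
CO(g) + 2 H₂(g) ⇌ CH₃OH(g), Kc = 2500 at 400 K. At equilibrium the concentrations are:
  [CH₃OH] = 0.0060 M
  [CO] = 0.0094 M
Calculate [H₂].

At equilibrium, Kc = [CH₃OH] / ([CO]·[H₂]²) = 2500.
(0.0060) / ((0.0094)·([H₂])²) = 2500
[H₂]² = 2.55×10⁻⁴ ⇒ [H₂] = 0.016 M

[H₂] = 0.016 M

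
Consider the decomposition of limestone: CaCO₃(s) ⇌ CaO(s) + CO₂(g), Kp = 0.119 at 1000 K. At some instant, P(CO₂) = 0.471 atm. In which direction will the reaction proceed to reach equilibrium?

reverse (toward reactants)

(CaCO₃, CaO are pure solids — omitted from Qp.)
Qp = P(CO₂) = 0.471
Qp = 0.471 > Kp = 0.119, so the reverse reaction proceeds.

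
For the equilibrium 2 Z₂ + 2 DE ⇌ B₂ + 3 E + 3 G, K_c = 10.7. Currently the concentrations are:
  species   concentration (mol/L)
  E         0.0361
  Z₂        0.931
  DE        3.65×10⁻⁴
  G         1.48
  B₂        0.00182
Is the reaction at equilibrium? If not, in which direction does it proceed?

Q_c = [B₂]·[E]³·[G]³ / ([Z₂]²·[DE]²) = (0.00182)·(0.0361)³·(1.48)³ / ((0.931)²·(3.65×10⁻⁴)²) = 2.40
Q_c = 2.40 < K_c = 10.7, so the forward reaction proceeds.

to the right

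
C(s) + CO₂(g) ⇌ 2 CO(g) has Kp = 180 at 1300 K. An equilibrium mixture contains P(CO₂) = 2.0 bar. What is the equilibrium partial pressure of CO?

P(CO) = 19 bar

(C is a pure solid — omitted from Kp.)
At equilibrium, Kp = P(CO)² / P(CO₂) = 180.
(P(CO))² / (2.0) = 180
P(CO)² = 360 ⇒ P(CO) = 19 bar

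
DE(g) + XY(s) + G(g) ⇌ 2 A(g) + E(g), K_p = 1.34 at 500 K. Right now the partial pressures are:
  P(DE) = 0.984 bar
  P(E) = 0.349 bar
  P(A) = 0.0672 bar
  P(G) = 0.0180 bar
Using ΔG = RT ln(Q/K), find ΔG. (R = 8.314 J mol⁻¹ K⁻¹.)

(XY is a pure solid — omitted from Q_p.)
Q_p = P(A)²·P(E) / (P(DE)·P(G)) = (0.0672)²·(0.349) / ((0.984)·(0.0180)) = 0.0890
ΔG = RT ln(Q_p/K_p) = (8.314 J mol⁻¹ K⁻¹)(500 K) × ln(0.0890/1.34)
   = (4.157 kJ/mol)(-2.712) = -11.3 kJ/mol
ΔG < 0, so the forward reaction is spontaneous (proceeds forward).

ΔG = -11.3 kJ/mol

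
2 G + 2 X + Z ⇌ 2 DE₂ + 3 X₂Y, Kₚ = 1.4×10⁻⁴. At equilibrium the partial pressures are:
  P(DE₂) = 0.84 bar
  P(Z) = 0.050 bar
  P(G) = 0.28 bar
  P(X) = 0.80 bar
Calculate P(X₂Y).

P(X₂Y) = 0.0079 bar

At equilibrium, Kₚ = P(DE₂)²·P(X₂Y)³ / (P(G)²·P(X)²·P(Z)) = 1.4×10⁻⁴.
(0.84)²·(P(X₂Y))³ / ((0.28)²·(0.80)²·(0.050)) = 1.4×10⁻⁴
P(X₂Y)³ = 4.98×10⁻⁷ ⇒ P(X₂Y) = 0.0079 bar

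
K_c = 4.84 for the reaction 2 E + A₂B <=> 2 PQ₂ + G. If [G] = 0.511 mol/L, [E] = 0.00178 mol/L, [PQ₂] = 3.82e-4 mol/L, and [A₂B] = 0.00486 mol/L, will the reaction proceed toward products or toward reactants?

Q_c = [PQ₂]²·[G] / ([E]²·[A₂B]) = (3.82e-4)²·(0.511) / ((0.00178)²·(0.00486)) = 4.84
Q_c = 4.84 = K_c, so the system is already at equilibrium.

neither direction; the system is at equilibrium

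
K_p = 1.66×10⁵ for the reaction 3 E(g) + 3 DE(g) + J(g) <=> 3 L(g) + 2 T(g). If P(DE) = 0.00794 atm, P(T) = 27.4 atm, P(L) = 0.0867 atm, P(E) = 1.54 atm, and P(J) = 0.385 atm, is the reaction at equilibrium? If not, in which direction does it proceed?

Q_p = P(L)³·P(T)² / (P(E)³·P(DE)³·P(J)) = (0.0867)³·(27.4)² / ((1.54)³·(0.00794)³·(0.385)) = 6.95×10⁵
Q_p = 6.95×10⁵ > K_p = 1.66×10⁵, so the reverse reaction proceeds.

reverse (toward reactants)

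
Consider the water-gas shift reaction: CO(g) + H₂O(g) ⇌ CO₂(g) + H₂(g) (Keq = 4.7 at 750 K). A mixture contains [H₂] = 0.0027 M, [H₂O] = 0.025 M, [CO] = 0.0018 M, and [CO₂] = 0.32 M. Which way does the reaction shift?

Q = [CO₂]·[H₂] / ([CO]·[H₂O]) = (0.32)·(0.0027) / ((0.0018)·(0.025)) = 19
Q = 19 > Keq = 4.7, so the reverse reaction proceeds.

in the reverse direction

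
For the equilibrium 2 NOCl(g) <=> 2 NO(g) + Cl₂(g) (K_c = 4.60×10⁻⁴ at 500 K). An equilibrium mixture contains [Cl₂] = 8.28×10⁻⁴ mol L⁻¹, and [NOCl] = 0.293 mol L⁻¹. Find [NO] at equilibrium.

[NO] = 0.218 mol L⁻¹

At equilibrium, K_c = [NO]²·[Cl₂] / [NOCl]² = 4.60×10⁻⁴.
([NO])²·(8.28×10⁻⁴) / (0.293)² = 4.60×10⁻⁴
[NO]² = 0.0477 ⇒ [NO] = 0.218 mol L⁻¹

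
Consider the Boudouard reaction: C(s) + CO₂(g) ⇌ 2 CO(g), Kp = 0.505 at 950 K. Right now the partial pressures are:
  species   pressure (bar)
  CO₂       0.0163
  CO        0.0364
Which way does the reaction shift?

(C is a pure solid — omitted from Qp.)
Qp = P(CO)² / P(CO₂) = (0.0364)² / (0.0163) = 0.0813
Qp = 0.0813 < Kp = 0.505, so the forward reaction proceeds.

forward (toward products)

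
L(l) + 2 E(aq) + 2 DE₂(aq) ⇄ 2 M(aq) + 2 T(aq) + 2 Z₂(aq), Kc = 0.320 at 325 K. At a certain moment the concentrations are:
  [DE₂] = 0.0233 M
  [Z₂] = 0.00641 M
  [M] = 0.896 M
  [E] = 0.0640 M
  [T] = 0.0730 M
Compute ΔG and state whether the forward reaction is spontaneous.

(L is a pure liquid — omitted from Qc.)
Qc = [M]²·[T]²·[Z₂]² / ([E]²·[DE₂]²) = (0.896)²·(0.0730)²·(0.00641)² / ((0.0640)²·(0.0233)²) = 0.0791
ΔG = RT ln(Qc/Kc) = (8.314 J mol⁻¹ K⁻¹)(325 K) × ln(0.0791/0.320)
   = (2.702 kJ/mol)(-1.398) = -3.78 kJ/mol
ΔG < 0, so the forward reaction is spontaneous (proceeds forward).

ΔG = -3.78 kJ/mol; the forward reaction is spontaneous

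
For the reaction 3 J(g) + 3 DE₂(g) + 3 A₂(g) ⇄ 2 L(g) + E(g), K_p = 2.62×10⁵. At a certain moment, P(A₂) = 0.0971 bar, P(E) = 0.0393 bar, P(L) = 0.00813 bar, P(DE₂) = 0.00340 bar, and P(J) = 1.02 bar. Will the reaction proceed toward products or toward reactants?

Q_p = P(L)²·P(E) / (P(J)³·P(DE₂)³·P(A₂)³) = (0.00813)²·(0.0393) / ((1.02)³·(0.00340)³·(0.0971)³) = 68000
Q_p = 68000 < K_p = 2.62×10⁵, so the forward reaction proceeds.

forward (toward products)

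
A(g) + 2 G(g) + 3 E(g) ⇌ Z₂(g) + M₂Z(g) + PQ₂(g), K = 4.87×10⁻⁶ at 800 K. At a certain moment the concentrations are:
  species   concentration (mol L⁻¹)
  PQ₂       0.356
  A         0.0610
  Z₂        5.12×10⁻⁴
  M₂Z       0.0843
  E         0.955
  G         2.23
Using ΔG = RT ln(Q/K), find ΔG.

ΔG = 16.5 kJ/mol

Q = [Z₂]·[M₂Z]·[PQ₂] / ([A]·[G]²·[E]³) = (5.12×10⁻⁴)·(0.0843)·(0.356) / ((0.0610)·(2.23)²·(0.955)³) = 5.82×10⁻⁵
ΔG = RT ln(Q/K) = (8.314 J mol⁻¹ K⁻¹)(800 K) × ln(5.82×10⁻⁵/4.87×10⁻⁶)
   = (6.651 kJ/mol)(2.481) = 16.5 kJ/mol
ΔG > 0, so the forward reaction is non-spontaneous (proceeds in reverse).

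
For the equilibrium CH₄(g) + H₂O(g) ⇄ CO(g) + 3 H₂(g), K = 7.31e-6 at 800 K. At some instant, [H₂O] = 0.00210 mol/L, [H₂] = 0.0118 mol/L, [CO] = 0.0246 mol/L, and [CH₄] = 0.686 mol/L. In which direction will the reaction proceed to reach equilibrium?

Q = [CO]·[H₂]³ / ([CH₄]·[H₂O]) = (0.0246)·(0.0118)³ / ((0.686)·(0.00210)) = 2.81e-5
Q = 2.81e-5 > K = 7.31e-6, so the reverse reaction proceeds.

reverse (toward reactants)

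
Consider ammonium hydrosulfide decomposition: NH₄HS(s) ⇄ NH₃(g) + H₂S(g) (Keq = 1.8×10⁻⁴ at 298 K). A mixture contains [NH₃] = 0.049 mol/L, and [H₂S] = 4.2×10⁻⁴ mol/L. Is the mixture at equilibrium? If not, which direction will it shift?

no; Q < K, reaction proceeds forward

(NH₄HS is a pure solid — omitted from Q.)
Q = [NH₃]·[H₂S] = (0.049)·(4.2×10⁻⁴) = 2.1×10⁻⁵
Q = 2.1×10⁻⁵ < Keq = 1.8×10⁻⁴: net forward reaction.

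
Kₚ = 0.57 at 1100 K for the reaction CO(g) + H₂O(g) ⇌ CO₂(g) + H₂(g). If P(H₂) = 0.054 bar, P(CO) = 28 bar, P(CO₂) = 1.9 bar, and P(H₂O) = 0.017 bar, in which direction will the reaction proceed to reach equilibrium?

toward products

Qₚ = P(CO₂)·P(H₂) / (P(CO)·P(H₂O)) = (1.9)·(0.054) / ((28)·(0.017)) = 0.22
Qₚ = 0.22 < Kₚ = 0.57, so the forward reaction proceeds.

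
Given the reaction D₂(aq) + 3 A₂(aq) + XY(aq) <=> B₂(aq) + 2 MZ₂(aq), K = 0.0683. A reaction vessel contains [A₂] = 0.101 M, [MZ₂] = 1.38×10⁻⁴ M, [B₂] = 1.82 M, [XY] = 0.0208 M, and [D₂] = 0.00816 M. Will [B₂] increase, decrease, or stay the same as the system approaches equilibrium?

Q = [B₂]·[MZ₂]² / ([D₂]·[A₂]³·[XY]) = (1.82)·(1.38×10⁻⁴)² / ((0.00816)·(0.101)³·(0.0208)) = 0.198
Q = 0.198 > K = 0.0683: net reverse reaction.
B₂ is a product, so it decreases.

decrease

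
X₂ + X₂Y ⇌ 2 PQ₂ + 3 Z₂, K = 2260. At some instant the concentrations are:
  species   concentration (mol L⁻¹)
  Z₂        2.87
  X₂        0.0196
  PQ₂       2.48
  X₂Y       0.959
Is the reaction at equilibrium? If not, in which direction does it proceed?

in the reverse direction

Q = [PQ₂]²·[Z₂]³ / ([X₂]·[X₂Y]) = (2.48)²·(2.87)³ / ((0.0196)·(0.959)) = 7740
Q = 7740 > K = 2260, so the reverse reaction proceeds.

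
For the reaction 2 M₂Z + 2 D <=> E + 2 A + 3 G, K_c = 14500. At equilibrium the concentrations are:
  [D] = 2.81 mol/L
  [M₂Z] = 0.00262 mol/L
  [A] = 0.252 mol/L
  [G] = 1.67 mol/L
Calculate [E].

At equilibrium, K_c = [E]·[A]²·[G]³ / ([M₂Z]²·[D]²) = 14500.
([E])·(0.252)²·(1.67)³ / ((0.00262)²·(2.81)²) = 14500
[E] = 2.66 mol/L

[E] = 2.66 mol/L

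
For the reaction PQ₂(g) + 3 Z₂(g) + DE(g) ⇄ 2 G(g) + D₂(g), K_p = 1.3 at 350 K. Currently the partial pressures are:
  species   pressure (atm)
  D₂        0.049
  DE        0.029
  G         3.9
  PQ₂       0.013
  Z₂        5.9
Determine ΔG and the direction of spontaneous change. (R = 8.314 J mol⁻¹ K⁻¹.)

Q_p = P(G)²·P(D₂) / (P(PQ₂)·P(Z₂)³·P(DE)) = (3.9)²·(0.049) / ((0.013)·(5.9)³·(0.029)) = 9.63
ΔG = RT ln(Q_p/K_p) = (8.314 J mol⁻¹ K⁻¹)(350 K) × ln(9.63/1.3)
   = (2.910 kJ/mol)(2.003) = 5.83 kJ/mol
ΔG > 0, so the forward reaction is non-spontaneous (proceeds in reverse).

ΔG = 5.83 kJ/mol; the forward reaction is non-spontaneous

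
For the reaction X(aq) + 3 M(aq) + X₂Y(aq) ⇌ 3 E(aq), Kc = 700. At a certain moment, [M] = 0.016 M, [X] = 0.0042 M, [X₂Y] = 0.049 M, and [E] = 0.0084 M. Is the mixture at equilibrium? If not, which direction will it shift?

Qc = [E]³ / ([X]·[M]³·[X₂Y]) = (0.0084)³ / ((0.0042)·(0.016)³·(0.049)) = 700
Qc = 700 = Kc; the system is at equilibrium.

yes, at equilibrium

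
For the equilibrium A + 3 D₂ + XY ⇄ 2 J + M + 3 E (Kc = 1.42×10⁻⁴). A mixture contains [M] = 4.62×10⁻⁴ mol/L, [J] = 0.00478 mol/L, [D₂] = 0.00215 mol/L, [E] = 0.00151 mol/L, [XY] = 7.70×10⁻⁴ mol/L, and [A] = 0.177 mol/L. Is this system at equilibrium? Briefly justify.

Qc = [J]²·[M]·[E]³ / ([A]·[D₂]³·[XY]) = (0.00478)²·(4.62×10⁻⁴)·(0.00151)³ / ((0.177)·(0.00215)³·(7.70×10⁻⁴)) = 2.68×10⁻⁵
Qc = 2.68×10⁻⁵ < Kc = 1.42×10⁻⁴: net forward reaction.

no; Q < K, reaction proceeds forward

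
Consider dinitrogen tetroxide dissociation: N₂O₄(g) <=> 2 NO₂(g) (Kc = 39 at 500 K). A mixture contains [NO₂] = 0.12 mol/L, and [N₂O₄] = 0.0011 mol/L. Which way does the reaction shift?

Qc = [NO₂]² / [N₂O₄] = (0.12)² / (0.0011) = 13
Qc = 13 < Kc = 39, so the forward reaction proceeds.

in the forward direction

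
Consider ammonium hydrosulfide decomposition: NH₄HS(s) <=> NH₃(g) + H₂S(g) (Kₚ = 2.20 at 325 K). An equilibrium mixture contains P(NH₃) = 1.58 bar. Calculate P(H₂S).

P(H₂S) = 1.39 bar

(NH₄HS is a pure solid — omitted from Kₚ.)
At equilibrium, Kₚ = P(NH₃)·P(H₂S) = 2.20.
(1.58)·(P(H₂S)) = 2.20
P(H₂S) = 1.39 bar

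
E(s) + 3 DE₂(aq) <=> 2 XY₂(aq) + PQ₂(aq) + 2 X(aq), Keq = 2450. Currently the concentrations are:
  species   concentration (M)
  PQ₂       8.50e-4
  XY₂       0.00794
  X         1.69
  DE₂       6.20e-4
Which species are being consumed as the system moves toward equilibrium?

E, DE₂ (reactants)

(E is a pure solid — omitted from Q.)
Q = [XY₂]²·[PQ₂]·[X]² / [DE₂]³ = (0.00794)²·(8.50e-4)·(1.69)² / (6.20e-4)³ = 642
Q = 642 < Keq = 2450: net forward reaction.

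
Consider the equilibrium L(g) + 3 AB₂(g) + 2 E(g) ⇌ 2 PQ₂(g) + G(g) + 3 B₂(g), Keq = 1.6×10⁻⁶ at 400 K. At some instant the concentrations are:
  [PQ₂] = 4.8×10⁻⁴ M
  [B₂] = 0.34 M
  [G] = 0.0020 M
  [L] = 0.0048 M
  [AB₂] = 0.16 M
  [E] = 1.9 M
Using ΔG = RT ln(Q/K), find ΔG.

Q = [PQ₂]²·[G]·[B₂]³ / ([L]·[AB₂]³·[E]²) = (4.8×10⁻⁴)²·(0.0020)·(0.34)³ / ((0.0048)·(0.16)³·(1.9)²) = 2.55×10⁻⁷
ΔG = RT ln(Q/Keq) = (8.314 J mol⁻¹ K⁻¹)(400 K) × ln(2.55×10⁻⁷/1.6×10⁻⁶)
   = (3.326 kJ/mol)(-1.836) = -6.11 kJ/mol
ΔG < 0, so the forward reaction is spontaneous (proceeds forward).

ΔG = -6.11 kJ/mol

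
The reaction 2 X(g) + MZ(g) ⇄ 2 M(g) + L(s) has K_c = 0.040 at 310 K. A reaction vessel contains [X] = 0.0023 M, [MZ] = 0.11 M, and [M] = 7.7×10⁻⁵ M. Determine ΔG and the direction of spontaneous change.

ΔG = -3.52 kJ/mol; the forward reaction is spontaneous

(L is a pure solid — omitted from Q_c.)
Q_c = [M]² / ([X]²·[MZ]) = (7.7×10⁻⁵)² / ((0.0023)²·(0.11)) = 0.0102
ΔG = RT ln(Q_c/K_c) = (8.314 J mol⁻¹ K⁻¹)(310 K) × ln(0.0102/0.040)
   = (2.577 kJ/mol)(-1.366) = -3.52 kJ/mol
ΔG < 0, so the forward reaction is spontaneous (proceeds forward).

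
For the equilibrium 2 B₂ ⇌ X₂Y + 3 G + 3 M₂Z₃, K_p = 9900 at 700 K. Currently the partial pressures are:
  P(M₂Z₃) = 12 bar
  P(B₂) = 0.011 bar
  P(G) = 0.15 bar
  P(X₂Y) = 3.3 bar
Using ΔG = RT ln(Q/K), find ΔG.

ΔG = 16.2 kJ/mol

Q_p = P(X₂Y)·P(G)³·P(M₂Z₃)³ / P(B₂)² = (3.3)·(0.15)³·(12)³ / (0.011)² = 1.59×10⁵
ΔG = RT ln(Q_p/K_p) = (8.314 J mol⁻¹ K⁻¹)(700 K) × ln(1.59×10⁵/9900)
   = (5.820 kJ/mol)(2.776) = 16.2 kJ/mol
ΔG > 0, so the forward reaction is non-spontaneous (proceeds in reverse).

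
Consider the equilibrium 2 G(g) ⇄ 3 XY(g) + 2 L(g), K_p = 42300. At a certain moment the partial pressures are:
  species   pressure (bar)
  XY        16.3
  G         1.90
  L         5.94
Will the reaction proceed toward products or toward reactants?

neither direction; the system is at equilibrium

Q_p = P(XY)³·P(L)² / P(G)² = (16.3)³·(5.94)² / (1.90)² = 42300
Q_p = 42300 = K_p, so the system is already at equilibrium.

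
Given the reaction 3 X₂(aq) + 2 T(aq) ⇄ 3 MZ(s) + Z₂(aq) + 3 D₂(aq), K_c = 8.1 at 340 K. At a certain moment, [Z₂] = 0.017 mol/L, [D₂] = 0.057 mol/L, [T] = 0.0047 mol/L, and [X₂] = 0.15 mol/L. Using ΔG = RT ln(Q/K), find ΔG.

(MZ is a pure solid — omitted from Q_c.)
Q_c = [Z₂]·[D₂]³ / ([X₂]³·[T]²) = (0.017)·(0.057)³ / ((0.15)³·(0.0047)²) = 42.2
ΔG = RT ln(Q_c/K_c) = (8.314 J mol⁻¹ K⁻¹)(340 K) × ln(42.2/8.1)
   = (2.827 kJ/mol)(1.651) = 4.67 kJ/mol
ΔG > 0, so the forward reaction is non-spontaneous (proceeds in reverse).

ΔG = 4.67 kJ/mol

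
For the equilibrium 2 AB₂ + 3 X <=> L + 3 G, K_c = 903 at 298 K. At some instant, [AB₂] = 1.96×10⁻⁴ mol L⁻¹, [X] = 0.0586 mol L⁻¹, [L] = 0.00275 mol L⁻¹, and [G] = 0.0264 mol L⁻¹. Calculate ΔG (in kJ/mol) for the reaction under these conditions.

ΔG = 4.91 kJ/mol

Q_c = [L]·[G]³ / ([AB₂]²·[X]³) = (0.00275)·(0.0264)³ / ((1.96×10⁻⁴)²·(0.0586)³) = 6550
ΔG = RT ln(Q_c/K_c) = (8.314 J mol⁻¹ K⁻¹)(298 K) × ln(6550/903)
   = (2.478 kJ/mol)(1.981) = 4.91 kJ/mol
ΔG > 0, so the forward reaction is non-spontaneous (proceeds in reverse).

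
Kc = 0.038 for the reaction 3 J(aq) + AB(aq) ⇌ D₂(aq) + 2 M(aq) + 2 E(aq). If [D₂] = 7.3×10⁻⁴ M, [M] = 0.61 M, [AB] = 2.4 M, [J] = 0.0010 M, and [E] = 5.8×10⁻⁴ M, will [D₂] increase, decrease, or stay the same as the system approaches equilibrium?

stay the same

Qc = [D₂]·[M]²·[E]² / ([J]³·[AB]) = (7.3×10⁻⁴)·(0.61)²·(5.8×10⁻⁴)² / ((0.0010)³·(2.4)) = 0.038
Qc = 0.038 = Kc; the system is at equilibrium.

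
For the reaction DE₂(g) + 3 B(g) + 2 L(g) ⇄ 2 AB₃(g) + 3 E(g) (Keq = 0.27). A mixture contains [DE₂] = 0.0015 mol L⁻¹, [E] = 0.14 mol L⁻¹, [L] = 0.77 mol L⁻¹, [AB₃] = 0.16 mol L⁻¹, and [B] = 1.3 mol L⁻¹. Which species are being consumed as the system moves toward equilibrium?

Q = [AB₃]²·[E]³ / ([DE₂]·[B]³·[L]²) = (0.16)²·(0.14)³ / ((0.0015)·(1.3)³·(0.77)²) = 0.036
Q = 0.036 < Keq = 0.27: net forward reaction.

DE₂, B, L (reactants)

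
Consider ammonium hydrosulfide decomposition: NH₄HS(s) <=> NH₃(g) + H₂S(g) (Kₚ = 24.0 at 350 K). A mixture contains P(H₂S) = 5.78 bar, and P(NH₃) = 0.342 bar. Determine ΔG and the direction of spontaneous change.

ΔG = -7.26 kJ/mol; the forward reaction is spontaneous

(NH₄HS is a pure solid — omitted from Qₚ.)
Qₚ = P(NH₃)·P(H₂S) = (0.342)·(5.78) = 1.98
ΔG = RT ln(Qₚ/Kₚ) = (8.314 J mol⁻¹ K⁻¹)(350 K) × ln(1.98/24.0)
   = (2.910 kJ/mol)(-2.495) = -7.26 kJ/mol
ΔG < 0, so the forward reaction is spontaneous (proceeds forward).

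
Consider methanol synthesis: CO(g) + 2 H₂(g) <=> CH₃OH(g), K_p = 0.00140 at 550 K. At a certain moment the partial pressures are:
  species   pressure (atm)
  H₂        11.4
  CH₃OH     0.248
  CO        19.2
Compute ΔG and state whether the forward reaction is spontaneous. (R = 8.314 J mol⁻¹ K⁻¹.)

Q_p = P(CH₃OH) / (P(CO)·P(H₂)²) = (0.248) / ((19.2)·(11.4)²) = 9.94×10⁻⁵
ΔG = RT ln(Q_p/K_p) = (8.314 J mol⁻¹ K⁻¹)(550 K) × ln(9.94×10⁻⁵/0.00140)
   = (4.573 kJ/mol)(-2.645) = -12.1 kJ/mol
ΔG < 0, so the forward reaction is spontaneous (proceeds forward).

ΔG = -12.1 kJ/mol; the forward reaction is spontaneous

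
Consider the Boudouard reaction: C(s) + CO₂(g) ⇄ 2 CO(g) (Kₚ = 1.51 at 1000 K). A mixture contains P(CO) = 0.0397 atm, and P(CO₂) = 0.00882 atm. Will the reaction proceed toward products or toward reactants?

(C is a pure solid — omitted from Qₚ.)
Qₚ = P(CO)² / P(CO₂) = (0.0397)² / (0.00882) = 0.179
Qₚ = 0.179 < Kₚ = 1.51, so the forward reaction proceeds.

toward products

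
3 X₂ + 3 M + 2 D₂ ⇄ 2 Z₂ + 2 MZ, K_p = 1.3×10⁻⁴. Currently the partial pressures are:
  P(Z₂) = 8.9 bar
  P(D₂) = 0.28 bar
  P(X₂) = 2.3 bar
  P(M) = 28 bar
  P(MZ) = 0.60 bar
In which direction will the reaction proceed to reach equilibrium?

toward reactants

Q_p = P(Z₂)²·P(MZ)² / (P(X₂)³·P(M)³·P(D₂)²) = (8.9)²·(0.60)² / ((2.3)³·(28)³·(0.28)²) = 0.0014
Q_p = 0.0014 > K_p = 1.3×10⁻⁴, so the reverse reaction proceeds.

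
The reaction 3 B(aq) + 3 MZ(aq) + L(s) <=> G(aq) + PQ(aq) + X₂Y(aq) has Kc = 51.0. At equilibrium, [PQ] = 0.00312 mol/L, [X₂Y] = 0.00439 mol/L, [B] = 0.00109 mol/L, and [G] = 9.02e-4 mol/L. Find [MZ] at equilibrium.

[MZ] = 0.572 mol/L

(L is a pure solid — omitted from Kc.)
At equilibrium, Kc = [G]·[PQ]·[X₂Y] / ([B]³·[MZ]³) = 51.0.
(9.02e-4)·(0.00312)·(0.00439) / ((0.00109)³·([MZ])³) = 51.0
[MZ]³ = 0.187 ⇒ [MZ] = 0.572 mol/L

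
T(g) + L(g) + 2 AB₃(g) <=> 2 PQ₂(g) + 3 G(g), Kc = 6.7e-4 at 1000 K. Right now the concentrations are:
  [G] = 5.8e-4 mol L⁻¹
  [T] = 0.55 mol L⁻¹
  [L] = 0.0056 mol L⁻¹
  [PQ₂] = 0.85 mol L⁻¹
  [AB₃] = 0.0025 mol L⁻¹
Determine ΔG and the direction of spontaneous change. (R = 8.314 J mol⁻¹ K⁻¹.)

Qc = [PQ₂]²·[G]³ / ([T]·[L]·[AB₃]²) = (0.85)²·(5.8e-4)³ / ((0.55)·(0.0056)·(0.0025)²) = 0.00732
ΔG = RT ln(Qc/Kc) = (8.314 J mol⁻¹ K⁻¹)(1000 K) × ln(0.00732/6.7e-4)
   = (8.314 kJ/mol)(2.391) = 19.9 kJ/mol
ΔG > 0, so the forward reaction is non-spontaneous (proceeds in reverse).

ΔG = 19.9 kJ/mol; the forward reaction is non-spontaneous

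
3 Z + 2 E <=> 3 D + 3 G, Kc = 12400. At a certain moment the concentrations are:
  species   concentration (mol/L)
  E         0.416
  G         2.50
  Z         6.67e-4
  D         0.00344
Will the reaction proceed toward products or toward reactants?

at equilibrium

Qc = [D]³·[G]³ / ([Z]³·[E]²) = (0.00344)³·(2.50)³ / ((6.67e-4)³·(0.416)²) = 12400
Qc = 12400 = Kc, so the system is already at equilibrium.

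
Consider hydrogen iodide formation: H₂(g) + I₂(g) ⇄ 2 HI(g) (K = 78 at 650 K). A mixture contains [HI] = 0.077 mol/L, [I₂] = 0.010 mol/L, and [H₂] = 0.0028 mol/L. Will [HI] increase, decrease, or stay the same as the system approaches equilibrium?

Q = [HI]² / ([H₂]·[I₂]) = (0.077)² / ((0.0028)·(0.010)) = 210
Q = 210 > K = 78: net reverse reaction.
HI is a product, so it decreases.

decrease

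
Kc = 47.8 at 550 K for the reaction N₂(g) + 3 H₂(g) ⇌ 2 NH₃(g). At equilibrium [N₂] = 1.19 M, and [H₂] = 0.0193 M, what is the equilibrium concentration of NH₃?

[NH₃] = 0.0202 M

At equilibrium, Kc = [NH₃]² / ([N₂]·[H₂]³) = 47.8.
([NH₃])² / ((1.19)·(0.0193)³) = 47.8
[NH₃]² = 4.09×10⁻⁴ ⇒ [NH₃] = 0.0202 M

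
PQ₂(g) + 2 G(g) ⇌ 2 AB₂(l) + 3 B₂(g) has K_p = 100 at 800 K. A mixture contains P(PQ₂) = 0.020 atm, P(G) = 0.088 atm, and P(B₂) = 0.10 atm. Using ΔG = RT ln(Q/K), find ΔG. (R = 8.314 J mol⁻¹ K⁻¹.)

(AB₂ is a pure liquid — omitted from Q_p.)
Q_p = P(B₂)³ / (P(PQ₂)·P(G)²) = (0.10)³ / ((0.020)·(0.088)²) = 6.46
ΔG = RT ln(Q_p/K_p) = (8.314 J mol⁻¹ K⁻¹)(800 K) × ln(6.46/100)
   = (6.651 kJ/mol)(-2.740) = -18.2 kJ/mol
ΔG < 0, so the forward reaction is spontaneous (proceeds forward).

ΔG = -18.2 kJ/mol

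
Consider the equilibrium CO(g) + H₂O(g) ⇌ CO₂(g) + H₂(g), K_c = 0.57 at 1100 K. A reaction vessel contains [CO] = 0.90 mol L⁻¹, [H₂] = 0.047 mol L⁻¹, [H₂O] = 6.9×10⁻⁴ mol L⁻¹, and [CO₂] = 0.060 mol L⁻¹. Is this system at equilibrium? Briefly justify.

Q_c = [CO₂]·[H₂] / ([CO]·[H₂O]) = (0.060)·(0.047) / ((0.90)·(6.9×10⁻⁴)) = 4.5
Q_c = 4.5 > K_c = 0.57: net reverse reaction.

no; Q > K, reaction proceeds in reverse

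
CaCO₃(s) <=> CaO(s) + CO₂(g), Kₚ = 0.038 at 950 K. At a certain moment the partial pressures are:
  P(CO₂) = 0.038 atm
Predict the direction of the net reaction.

at equilibrium

(CaCO₃, CaO are pure solids — omitted from Qₚ.)
Qₚ = P(CO₂) = 0.038
Qₚ = 0.038 = Kₚ, so the system is already at equilibrium.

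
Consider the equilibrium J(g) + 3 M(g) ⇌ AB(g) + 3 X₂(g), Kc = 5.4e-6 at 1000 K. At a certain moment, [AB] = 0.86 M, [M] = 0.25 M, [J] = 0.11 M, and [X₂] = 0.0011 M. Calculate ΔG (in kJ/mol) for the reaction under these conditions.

ΔG = -17.4 kJ/mol

Qc = [AB]·[X₂]³ / ([J]·[M]³) = (0.86)·(0.0011)³ / ((0.11)·(0.25)³) = 6.66e-7
ΔG = RT ln(Qc/Kc) = (8.314 J mol⁻¹ K⁻¹)(1000 K) × ln(6.66e-7/5.4e-6)
   = (8.314 kJ/mol)(-2.093) = -17.4 kJ/mol
ΔG < 0, so the forward reaction is spontaneous (proceeds forward).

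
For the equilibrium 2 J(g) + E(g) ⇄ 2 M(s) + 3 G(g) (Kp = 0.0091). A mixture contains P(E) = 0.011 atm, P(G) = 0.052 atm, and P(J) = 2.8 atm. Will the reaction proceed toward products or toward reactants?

forward (toward products)

(M is a pure solid — omitted from Qp.)
Qp = P(G)³ / (P(J)²·P(E)) = (0.052)³ / ((2.8)²·(0.011)) = 0.0016
Qp = 0.0016 < Kp = 0.0091, so the forward reaction proceeds.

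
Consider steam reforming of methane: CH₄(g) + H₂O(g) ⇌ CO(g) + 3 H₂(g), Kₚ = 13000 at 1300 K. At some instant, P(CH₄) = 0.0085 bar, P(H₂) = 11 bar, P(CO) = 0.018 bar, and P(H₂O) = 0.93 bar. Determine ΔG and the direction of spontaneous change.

Qₚ = P(CO)·P(H₂)³ / (P(CH₄)·P(H₂O)) = (0.018)·(11)³ / ((0.0085)·(0.93)) = 3030
ΔG = RT ln(Qₚ/Kₚ) = (8.314 J mol⁻¹ K⁻¹)(1300 K) × ln(3030/13000)
   = (10.81 kJ/mol)(-1.456) = -15.7 kJ/mol
ΔG < 0, so the forward reaction is spontaneous (proceeds forward).

ΔG = -15.7 kJ/mol; the forward reaction is spontaneous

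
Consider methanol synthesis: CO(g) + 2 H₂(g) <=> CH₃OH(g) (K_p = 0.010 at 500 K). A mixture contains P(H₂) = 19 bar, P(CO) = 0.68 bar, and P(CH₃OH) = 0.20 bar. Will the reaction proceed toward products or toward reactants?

in the forward direction

Q_p = P(CH₃OH) / (P(CO)·P(H₂)²) = (0.20) / ((0.68)·(19)²) = 8.1×10⁻⁴
Q_p = 8.1×10⁻⁴ < K_p = 0.010, so the forward reaction proceeds.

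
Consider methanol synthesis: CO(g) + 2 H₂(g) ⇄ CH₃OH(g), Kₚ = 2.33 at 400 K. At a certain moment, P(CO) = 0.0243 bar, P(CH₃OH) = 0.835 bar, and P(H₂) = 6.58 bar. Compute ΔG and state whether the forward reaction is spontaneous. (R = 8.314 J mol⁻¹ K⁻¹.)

ΔG = -3.58 kJ/mol; the forward reaction is spontaneous

Qₚ = P(CH₃OH) / (P(CO)·P(H₂)²) = (0.835) / ((0.0243)·(6.58)²) = 0.794
ΔG = RT ln(Qₚ/Kₚ) = (8.314 J mol⁻¹ K⁻¹)(400 K) × ln(0.794/2.33)
   = (3.326 kJ/mol)(-1.077) = -3.58 kJ/mol
ΔG < 0, so the forward reaction is spontaneous (proceeds forward).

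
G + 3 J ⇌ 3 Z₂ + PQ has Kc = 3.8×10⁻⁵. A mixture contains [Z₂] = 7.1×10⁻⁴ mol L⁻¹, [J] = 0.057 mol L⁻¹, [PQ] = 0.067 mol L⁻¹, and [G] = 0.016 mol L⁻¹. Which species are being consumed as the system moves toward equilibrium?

Qc = [Z₂]³·[PQ] / ([G]·[J]³) = (7.1×10⁻⁴)³·(0.067) / ((0.016)·(0.057)³) = 8.1×10⁻⁶
Qc = 8.1×10⁻⁶ < Kc = 3.8×10⁻⁵: net forward reaction.

G, J (reactants)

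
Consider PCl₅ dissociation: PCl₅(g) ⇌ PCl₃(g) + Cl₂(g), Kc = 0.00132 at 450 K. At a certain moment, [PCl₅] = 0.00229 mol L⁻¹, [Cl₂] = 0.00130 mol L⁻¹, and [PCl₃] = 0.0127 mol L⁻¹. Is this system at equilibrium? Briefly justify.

Qc = [PCl₃]·[Cl₂] / [PCl₅] = (0.0127)·(0.00130) / (0.00229) = 0.00721
Qc = 0.00721 > Kc = 0.00132: net reverse reaction.

no; Q > K, reaction proceeds in reverse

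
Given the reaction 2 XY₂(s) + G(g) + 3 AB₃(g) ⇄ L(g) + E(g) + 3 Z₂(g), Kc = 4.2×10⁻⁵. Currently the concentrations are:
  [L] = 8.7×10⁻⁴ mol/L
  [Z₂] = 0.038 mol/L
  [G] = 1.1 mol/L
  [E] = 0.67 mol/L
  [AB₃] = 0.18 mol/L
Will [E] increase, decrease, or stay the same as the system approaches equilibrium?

increase

(XY₂ is a pure solid — omitted from Qc.)
Qc = [L]·[E]·[Z₂]³ / ([G]·[AB₃]³) = (8.7×10⁻⁴)·(0.67)·(0.038)³ / ((1.1)·(0.18)³) = 5.0×10⁻⁶
Qc = 5.0×10⁻⁶ < Kc = 4.2×10⁻⁵: net forward reaction.
E is a product, so it increases.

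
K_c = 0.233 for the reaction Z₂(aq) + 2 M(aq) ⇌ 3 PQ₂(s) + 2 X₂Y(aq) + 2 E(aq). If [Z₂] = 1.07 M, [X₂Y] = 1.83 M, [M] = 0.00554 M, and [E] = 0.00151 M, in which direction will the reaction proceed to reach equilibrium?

(PQ₂ is a pure solid — omitted from Q_c.)
Q_c = [X₂Y]²·[E]² / ([Z₂]·[M]²) = (1.83)²·(0.00151)² / ((1.07)·(0.00554)²) = 0.233
Q_c = 0.233 = K_c, so the system is already at equilibrium.

neither direction; the system is at equilibrium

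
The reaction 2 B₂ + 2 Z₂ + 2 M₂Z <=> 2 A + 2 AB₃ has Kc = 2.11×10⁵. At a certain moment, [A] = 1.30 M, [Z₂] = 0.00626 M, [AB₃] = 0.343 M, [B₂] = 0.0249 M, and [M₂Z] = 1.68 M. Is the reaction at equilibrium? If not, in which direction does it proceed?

Qc = [A]²·[AB₃]² / ([B₂]²·[Z₂]²·[M₂Z]²) = (1.30)²·(0.343)² / ((0.0249)²·(0.00626)²·(1.68)²) = 2.90×10⁶
Qc = 2.90×10⁶ > Kc = 2.11×10⁵, so the reverse reaction proceeds.

in the reverse direction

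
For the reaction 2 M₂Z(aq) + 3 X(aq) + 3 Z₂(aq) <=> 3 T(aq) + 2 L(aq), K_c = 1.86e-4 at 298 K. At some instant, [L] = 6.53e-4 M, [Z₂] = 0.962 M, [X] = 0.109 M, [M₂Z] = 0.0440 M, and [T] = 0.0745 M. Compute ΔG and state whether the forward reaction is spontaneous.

Q_c = [T]³·[L]² / ([M₂Z]²·[X]³·[Z₂]³) = (0.0745)³·(6.53e-4)² / ((0.0440)²·(0.109)³·(0.962)³) = 7.90e-5
ΔG = RT ln(Q_c/K_c) = (8.314 J mol⁻¹ K⁻¹)(298 K) × ln(7.90e-5/1.86e-4)
   = (2.478 kJ/mol)(-0.8563) = -2.12 kJ/mol
ΔG < 0, so the forward reaction is spontaneous (proceeds forward).

ΔG = -2.12 kJ/mol; the forward reaction is spontaneous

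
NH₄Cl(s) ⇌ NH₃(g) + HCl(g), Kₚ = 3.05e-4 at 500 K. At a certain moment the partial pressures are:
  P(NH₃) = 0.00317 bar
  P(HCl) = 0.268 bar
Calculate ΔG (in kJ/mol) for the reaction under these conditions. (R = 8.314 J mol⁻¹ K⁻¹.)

(NH₄Cl is a pure solid — omitted from Qₚ.)
Qₚ = P(NH₃)·P(HCl) = (0.00317)·(0.268) = 8.50e-4
ΔG = RT ln(Qₚ/Kₚ) = (8.314 J mol⁻¹ K⁻¹)(500 K) × ln(8.50e-4/3.05e-4)
   = (4.157 kJ/mol)(1.025) = 4.26 kJ/mol
ΔG > 0, so the forward reaction is non-spontaneous (proceeds in reverse).

ΔG = 4.26 kJ/mol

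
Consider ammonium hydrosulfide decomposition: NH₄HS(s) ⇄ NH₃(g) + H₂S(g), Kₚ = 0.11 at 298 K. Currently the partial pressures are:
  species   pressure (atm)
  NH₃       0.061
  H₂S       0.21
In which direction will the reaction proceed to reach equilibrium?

in the forward direction

(NH₄HS is a pure solid — omitted from Qₚ.)
Qₚ = P(NH₃)·P(H₂S) = (0.061)·(0.21) = 0.013
Qₚ = 0.013 < Kₚ = 0.11, so the forward reaction proceeds.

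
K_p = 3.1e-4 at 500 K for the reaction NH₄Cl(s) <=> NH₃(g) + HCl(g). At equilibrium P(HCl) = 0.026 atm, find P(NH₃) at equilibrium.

(NH₄Cl is a pure solid — omitted from K_p.)
At equilibrium, K_p = P(NH₃)·P(HCl) = 3.1e-4.
(P(NH₃))·(0.026) = 3.1e-4
P(NH₃) = 0.0119 = 0.012 atm

P(NH₃) = 0.012 atm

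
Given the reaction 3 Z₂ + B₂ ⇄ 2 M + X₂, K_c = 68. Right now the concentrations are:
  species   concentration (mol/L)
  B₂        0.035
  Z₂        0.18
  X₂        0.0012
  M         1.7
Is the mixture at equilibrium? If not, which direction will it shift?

no; Q < K, reaction proceeds forward

Q_c = [M]²·[X₂] / ([Z₂]³·[B₂]) = (1.7)²·(0.0012) / ((0.18)³·(0.035)) = 17
Q_c = 17 < K_c = 68: net forward reaction.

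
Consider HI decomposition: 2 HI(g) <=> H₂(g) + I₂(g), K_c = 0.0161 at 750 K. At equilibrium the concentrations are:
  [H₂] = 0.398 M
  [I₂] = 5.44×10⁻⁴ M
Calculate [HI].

At equilibrium, K_c = [H₂]·[I₂] / [HI]² = 0.0161.
(0.398)·(5.44×10⁻⁴) / ([HI])² = 0.0161
[HI]² = 0.0134 ⇒ [HI] = 0.116 M

[HI] = 0.116 M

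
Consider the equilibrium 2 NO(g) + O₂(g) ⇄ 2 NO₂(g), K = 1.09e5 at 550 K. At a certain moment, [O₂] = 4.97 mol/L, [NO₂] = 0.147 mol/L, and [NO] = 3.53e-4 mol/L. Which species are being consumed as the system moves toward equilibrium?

NO, O₂ (reactants)

Q = [NO₂]² / ([NO]²·[O₂]) = (0.147)² / ((3.53e-4)²·(4.97)) = 34900
Q = 34900 < K = 1.09e5: net forward reaction.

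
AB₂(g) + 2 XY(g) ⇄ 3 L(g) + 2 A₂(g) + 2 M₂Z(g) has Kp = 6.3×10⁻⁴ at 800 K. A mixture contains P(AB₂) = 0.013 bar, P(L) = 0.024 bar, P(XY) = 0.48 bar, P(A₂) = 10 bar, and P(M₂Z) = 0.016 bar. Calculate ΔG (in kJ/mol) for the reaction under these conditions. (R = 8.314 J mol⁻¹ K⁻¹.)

ΔG = -11.1 kJ/mol

Qp = P(L)³·P(A₂)²·P(M₂Z)² / (P(AB₂)·P(XY)²) = (0.024)³·(10)²·(0.016)² / ((0.013)·(0.48)²) = 1.18×10⁻⁴
ΔG = RT ln(Qp/Kp) = (8.314 J mol⁻¹ K⁻¹)(800 K) × ln(1.18×10⁻⁴/6.3×10⁻⁴)
   = (6.651 kJ/mol)(-1.675) = -11.1 kJ/mol
ΔG < 0, so the forward reaction is spontaneous (proceeds forward).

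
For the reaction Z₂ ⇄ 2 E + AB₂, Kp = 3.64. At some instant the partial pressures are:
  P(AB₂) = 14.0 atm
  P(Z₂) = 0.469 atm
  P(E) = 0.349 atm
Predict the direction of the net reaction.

Qp = P(E)²·P(AB₂) / P(Z₂) = (0.349)²·(14.0) / (0.469) = 3.64
Qp = 3.64 = Kp, so the system is already at equilibrium.

at equilibrium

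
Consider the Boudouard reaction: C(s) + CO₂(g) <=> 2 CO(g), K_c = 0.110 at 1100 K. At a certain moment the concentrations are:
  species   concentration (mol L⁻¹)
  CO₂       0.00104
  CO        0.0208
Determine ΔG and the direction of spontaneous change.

(C is a pure solid — omitted from Q_c.)
Q_c = [CO]² / [CO₂] = (0.0208)² / (0.00104) = 0.416
ΔG = RT ln(Q_c/K_c) = (8.314 J mol⁻¹ K⁻¹)(1100 K) × ln(0.416/0.110)
   = (9.145 kJ/mol)(1.330) = 12.2 kJ/mol
ΔG > 0, so the forward reaction is non-spontaneous (proceeds in reverse).

ΔG = 12.2 kJ/mol; the forward reaction is non-spontaneous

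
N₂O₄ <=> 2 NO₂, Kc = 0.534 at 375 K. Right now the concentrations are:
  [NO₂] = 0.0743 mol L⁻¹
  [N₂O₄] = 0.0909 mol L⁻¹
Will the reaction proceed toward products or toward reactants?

to the right

Qc = [NO₂]² / [N₂O₄] = (0.0743)² / (0.0909) = 0.0607
Qc = 0.0607 < Kc = 0.534, so the forward reaction proceeds.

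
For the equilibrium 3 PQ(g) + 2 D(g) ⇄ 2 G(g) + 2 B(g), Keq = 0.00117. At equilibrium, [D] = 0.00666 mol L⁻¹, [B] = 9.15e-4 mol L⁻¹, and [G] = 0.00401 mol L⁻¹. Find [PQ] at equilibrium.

At equilibrium, Keq = [G]²·[B]² / ([PQ]³·[D]²) = 0.00117.
(0.00401)²·(9.15e-4)² / (([PQ])³·(0.00666)²) = 0.00117
[PQ]³ = 2.59e-4 ⇒ [PQ] = 0.0638 mol L⁻¹

[PQ] = 0.0638 mol L⁻¹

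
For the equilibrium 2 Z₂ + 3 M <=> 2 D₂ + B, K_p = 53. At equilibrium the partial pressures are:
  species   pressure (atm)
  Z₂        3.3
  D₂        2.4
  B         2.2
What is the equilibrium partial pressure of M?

P(M) = 0.28 atm

At equilibrium, K_p = P(D₂)²·P(B) / (P(Z₂)²·P(M)³) = 53.
(2.4)²·(2.2) / ((3.3)²·(P(M))³) = 53
P(M)³ = 0.0220 ⇒ P(M) = 0.28 atm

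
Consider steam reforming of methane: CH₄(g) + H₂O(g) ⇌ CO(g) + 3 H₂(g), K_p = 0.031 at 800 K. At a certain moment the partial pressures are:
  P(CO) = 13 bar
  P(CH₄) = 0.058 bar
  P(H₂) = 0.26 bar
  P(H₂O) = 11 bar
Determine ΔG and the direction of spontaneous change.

ΔG = 16.3 kJ/mol; the forward reaction is non-spontaneous

Q_p = P(CO)·P(H₂)³ / (P(CH₄)·P(H₂O)) = (13)·(0.26)³ / ((0.058)·(11)) = 0.358
ΔG = RT ln(Q_p/K_p) = (8.314 J mol⁻¹ K⁻¹)(800 K) × ln(0.358/0.031)
   = (6.651 kJ/mol)(2.447) = 16.3 kJ/mol
ΔG > 0, so the forward reaction is non-spontaneous (proceeds in reverse).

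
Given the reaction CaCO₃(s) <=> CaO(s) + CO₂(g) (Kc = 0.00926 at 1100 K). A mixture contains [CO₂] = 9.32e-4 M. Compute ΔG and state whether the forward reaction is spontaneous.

ΔG = -21.0 kJ/mol; the forward reaction is spontaneous

(CaCO₃, CaO are pure solids — omitted from Qc.)
Qc = [CO₂] = 9.32e-4
ΔG = RT ln(Qc/Kc) = (8.314 J mol⁻¹ K⁻¹)(1100 K) × ln(9.32e-4/0.00926)
   = (9.145 kJ/mol)(-2.296) = -21.0 kJ/mol
ΔG < 0, so the forward reaction is spontaneous (proceeds forward).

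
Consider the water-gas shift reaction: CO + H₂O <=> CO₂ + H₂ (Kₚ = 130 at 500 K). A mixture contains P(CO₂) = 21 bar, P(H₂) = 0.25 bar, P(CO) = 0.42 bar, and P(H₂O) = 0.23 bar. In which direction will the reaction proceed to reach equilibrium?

Qₚ = P(CO₂)·P(H₂) / (P(CO)·P(H₂O)) = (21)·(0.25) / ((0.42)·(0.23)) = 54
Qₚ = 54 < Kₚ = 130, so the forward reaction proceeds.

forward (toward products)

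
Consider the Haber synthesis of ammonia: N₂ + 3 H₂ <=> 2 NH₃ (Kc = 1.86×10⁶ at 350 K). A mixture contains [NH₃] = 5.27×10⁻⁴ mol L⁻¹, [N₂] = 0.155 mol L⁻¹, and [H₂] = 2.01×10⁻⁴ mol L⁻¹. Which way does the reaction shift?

Qc = [NH₃]² / ([N₂]·[H₂]³) = (5.27×10⁻⁴)² / ((0.155)·(2.01×10⁻⁴)³) = 2.21×10⁵
Qc = 2.21×10⁵ < Kc = 1.86×10⁶, so the forward reaction proceeds.

forward (toward products)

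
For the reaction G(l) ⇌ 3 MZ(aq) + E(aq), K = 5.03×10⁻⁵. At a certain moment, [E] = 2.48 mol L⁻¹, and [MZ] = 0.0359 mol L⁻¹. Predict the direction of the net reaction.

toward reactants

(G is a pure liquid — omitted from Q.)
Q = [MZ]³·[E] = (0.0359)³·(2.48) = 1.15×10⁻⁴
Q = 1.15×10⁻⁴ > K = 5.03×10⁻⁵, so the reverse reaction proceeds.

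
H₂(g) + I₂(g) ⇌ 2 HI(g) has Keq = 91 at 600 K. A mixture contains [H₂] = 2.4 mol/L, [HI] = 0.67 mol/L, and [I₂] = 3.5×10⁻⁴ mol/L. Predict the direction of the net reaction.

toward reactants

Q = [HI]² / ([H₂]·[I₂]) = (0.67)² / ((2.4)·(3.5×10⁻⁴)) = 530
Q = 530 > Keq = 91, so the reverse reaction proceeds.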